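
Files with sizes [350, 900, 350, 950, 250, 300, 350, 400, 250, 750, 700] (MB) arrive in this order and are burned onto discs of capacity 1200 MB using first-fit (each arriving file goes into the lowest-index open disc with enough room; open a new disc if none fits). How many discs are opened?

  350 → disc 1 (new)  [load 350/1200]
  900 → disc 2 (new)  [load 900/1200]
  350 → disc 1  [load 700/1200]
  950 → disc 3 (new)  [load 950/1200]
  250 → disc 1  [load 950/1200]
  300 → disc 2  [load 1200/1200]
  350 → disc 4 (new)  [load 350/1200]
  400 → disc 4  [load 750/1200]
  250 → disc 1  [load 1200/1200]
  750 → disc 5 (new)  [load 750/1200]
  700 → disc 6 (new)  [load 700/1200]
6 discs opened.

6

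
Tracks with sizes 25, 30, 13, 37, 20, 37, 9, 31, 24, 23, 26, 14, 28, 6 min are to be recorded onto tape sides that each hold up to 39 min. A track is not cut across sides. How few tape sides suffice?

10

Total = 37 + 37 + 31 + 30 + 28 + 26 + 25 + 24 + 23 + 20 + 14 + 13 + 9 + 6 = 323 min.
Lower bound: ⌈323/39⌉ = 9 tape sides.
Also, 10 tracks each exceed 39/2 min, and no two of those can share a side, so at least 10 tape sides are needed.
A packing using 10 tape sides:
  side 1: 37 = 37
  side 2: 37 = 37
  side 3: 31 + 6 = 37
  side 4: 30 + 9 = 39
  side 5: 28 = 28
  side 6: 26 + 13 = 39
  side 7: 25 + 14 = 39
  side 8: 24 = 24
  side 9: 23 = 23
  side 10: 20 = 20
This matches the lower bound, so 10 is optimal.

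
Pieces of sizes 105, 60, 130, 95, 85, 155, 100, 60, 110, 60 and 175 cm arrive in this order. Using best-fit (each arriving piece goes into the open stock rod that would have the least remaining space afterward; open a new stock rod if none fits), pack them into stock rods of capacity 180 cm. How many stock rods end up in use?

  105 → stock rod 1 (new)  [load 105/180]
  60 → stock rod 1  [load 165/180]
  130 → stock rod 2 (new)  [load 130/180]
  95 → stock rod 3 (new)  [load 95/180]
  85 → stock rod 3  [load 180/180]
  155 → stock rod 4 (new)  [load 155/180]
  100 → stock rod 5 (new)  [load 100/180]
  60 → stock rod 5  [load 160/180]
  110 → stock rod 6 (new)  [load 110/180]
  60 → stock rod 6  [load 170/180]
  175 → stock rod 7 (new)  [load 175/180]
7 stock rods opened.

7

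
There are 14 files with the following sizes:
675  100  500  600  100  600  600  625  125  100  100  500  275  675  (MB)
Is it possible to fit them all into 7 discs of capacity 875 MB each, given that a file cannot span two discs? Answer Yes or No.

No

Total = 5575 MB; ⌈5575/875⌉ = 7.
8 files each exceed half the capacity and cannot share a disc, forcing at least 8 discs.
At least 8 discs are required, but only 7 are allowed.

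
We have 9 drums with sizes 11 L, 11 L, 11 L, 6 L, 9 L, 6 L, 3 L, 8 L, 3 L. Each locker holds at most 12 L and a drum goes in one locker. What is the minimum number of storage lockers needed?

6

Total = 11 + 11 + 11 + 9 + 8 + 6 + 6 + 3 + 3 = 68 L.
Lower bound: ⌈68/12⌉ = 6 storage lockers.
A packing using 6 storage lockers:
  locker 1: 11 = 11
  locker 2: 11 = 11
  locker 3: 11 = 11
  locker 4: 9 + 3 = 12
  locker 5: 8 + 3 = 11
  locker 6: 6 + 6 = 12
This matches the lower bound, so 6 is optimal.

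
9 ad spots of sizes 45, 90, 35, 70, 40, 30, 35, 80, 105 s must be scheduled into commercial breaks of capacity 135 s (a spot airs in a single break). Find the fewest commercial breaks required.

5

Total = 105 + 90 + 80 + 70 + 45 + 40 + 35 + 35 + 30 = 530 s.
Lower bound: ⌈530/135⌉ = 4 commercial breaks.
A packing using 5 commercial breaks:
  break 1: 105 + 30 = 135
  break 2: 90 + 45 = 135
  break 3: 80 + 40 = 120
  break 4: 70 + 35 = 105
  break 5: 35 = 35
No arrangement into 4 commercial breaks stays within capacity, so 5 is optimal.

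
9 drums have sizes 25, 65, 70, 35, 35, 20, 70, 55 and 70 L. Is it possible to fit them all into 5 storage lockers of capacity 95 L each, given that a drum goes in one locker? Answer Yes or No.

Total = 445 L; ⌈445/95⌉ = 5.
The bound of 5 does not rule out 5, but exhaustive search shows no assignment into 5 storage lockers of capacity 95 L exists — the minimum is 6.

No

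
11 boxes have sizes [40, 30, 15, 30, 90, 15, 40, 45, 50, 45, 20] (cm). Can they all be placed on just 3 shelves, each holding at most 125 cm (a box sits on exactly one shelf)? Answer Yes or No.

No

Total = 420 cm; ⌈420/125⌉ = 4.
At least 4 shelves are required, but only 3 are allowed.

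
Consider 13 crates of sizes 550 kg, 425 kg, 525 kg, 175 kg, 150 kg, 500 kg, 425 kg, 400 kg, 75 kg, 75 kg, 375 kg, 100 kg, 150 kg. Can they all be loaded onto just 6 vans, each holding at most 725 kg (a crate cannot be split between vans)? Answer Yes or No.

Total = 3925 kg; ⌈3925/725⌉ = 6.
7 crates each exceed half the capacity and cannot share a van, forcing at least 7 vans.
At least 7 vans are required, but only 6 are allowed.

No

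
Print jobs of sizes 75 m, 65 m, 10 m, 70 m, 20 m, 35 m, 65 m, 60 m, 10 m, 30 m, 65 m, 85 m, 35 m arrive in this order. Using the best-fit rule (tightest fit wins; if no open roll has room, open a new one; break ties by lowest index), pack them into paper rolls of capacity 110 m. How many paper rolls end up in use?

7

  75 → roll 1 (new)  [load 75/110]
  65 → roll 2 (new)  [load 65/110]
  10 → roll 1  [load 85/110]
  70 → roll 3 (new)  [load 70/110]
  20 → roll 1  [load 105/110]
  35 → roll 3  [load 105/110]
  65 → roll 4 (new)  [load 65/110]
  60 → roll 5 (new)  [load 60/110]
  10 → roll 2  [load 75/110]
  30 → roll 2  [load 105/110]
  65 → roll 6 (new)  [load 65/110]
  85 → roll 7 (new)  [load 85/110]
  35 → roll 4  [load 100/110]
7 paper rolls opened.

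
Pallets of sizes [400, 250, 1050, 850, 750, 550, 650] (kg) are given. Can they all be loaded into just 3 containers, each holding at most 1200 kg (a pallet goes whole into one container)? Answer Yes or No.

No

Total = 4500 kg; ⌈4500/1200⌉ = 4.
At least 4 containers are required, but only 3 are allowed.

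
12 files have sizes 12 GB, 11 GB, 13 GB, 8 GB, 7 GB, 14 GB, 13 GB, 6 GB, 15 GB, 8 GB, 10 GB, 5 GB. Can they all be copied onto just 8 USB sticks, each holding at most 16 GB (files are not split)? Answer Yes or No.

Total = 122 GB; ⌈122/16⌉ = 8.
The bound of 8 does not rule out 8, but exhaustive search shows no assignment into 8 USB sticks of capacity 16 GB exists — the minimum is 9.

No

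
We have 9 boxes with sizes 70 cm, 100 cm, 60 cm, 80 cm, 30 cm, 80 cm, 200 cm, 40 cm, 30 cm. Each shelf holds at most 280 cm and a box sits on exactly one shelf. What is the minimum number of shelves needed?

Total = 200 + 100 + 80 + 80 + 70 + 60 + 40 + 30 + 30 = 690 cm.
Lower bound: ⌈690/280⌉ = 3 shelves.
A packing using 3 shelves:
  shelf 1: 200 + 80 = 280
  shelf 2: 100 + 80 + 70 + 30 = 280
  shelf 3: 60 + 40 + 30 = 130
This matches the lower bound, so 3 is optimal.

3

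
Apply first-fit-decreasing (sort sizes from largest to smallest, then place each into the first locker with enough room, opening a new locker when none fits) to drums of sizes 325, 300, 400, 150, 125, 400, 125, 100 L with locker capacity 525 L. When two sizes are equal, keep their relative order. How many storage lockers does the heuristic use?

4

Sorted descending: 400, 400, 325, 300, 150, 125, 125, 100.
  400 → locker 1 (new)  [load 400/525]
  400 → locker 2 (new)  [load 400/525]
  325 → locker 3 (new)  [load 325/525]
  300 → locker 4 (new)  [load 300/525]
  150 → locker 3  [load 475/525]
  125 → locker 1  [load 525/525]
  125 → locker 2  [load 525/525]
  100 → locker 4  [load 400/525]
4 storage lockers opened.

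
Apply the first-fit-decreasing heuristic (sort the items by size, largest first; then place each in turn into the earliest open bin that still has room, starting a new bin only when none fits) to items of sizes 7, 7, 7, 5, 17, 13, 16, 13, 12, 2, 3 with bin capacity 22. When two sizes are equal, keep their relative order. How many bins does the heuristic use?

Sorted descending: 17, 16, 13, 13, 12, 7, 7, 7, 5, 3, 2.
  17 → bin 1 (new)  [load 17/22]
  16 → bin 2 (new)  [load 16/22]
  13 → bin 3 (new)  [load 13/22]
  13 → bin 4 (new)  [load 13/22]
  12 → bin 5 (new)  [load 12/22]
  7 → bin 3  [load 20/22]
  7 → bin 4  [load 20/22]
  7 → bin 5  [load 19/22]
  5 → bin 1  [load 22/22]
  3 → bin 2  [load 19/22]
  2 → bin 2  [load 21/22]
5 bins opened.

5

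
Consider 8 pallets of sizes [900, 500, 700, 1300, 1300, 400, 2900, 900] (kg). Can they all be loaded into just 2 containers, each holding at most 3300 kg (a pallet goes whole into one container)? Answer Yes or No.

Total = 8900 kg; ⌈8900/3300⌉ = 3.
At least 3 containers are required, but only 2 are allowed.

No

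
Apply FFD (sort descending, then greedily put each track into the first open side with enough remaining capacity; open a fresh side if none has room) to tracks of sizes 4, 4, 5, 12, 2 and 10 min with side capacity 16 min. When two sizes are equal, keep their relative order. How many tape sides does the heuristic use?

3

Sorted descending: 12, 10, 5, 4, 4, 2.
  12 → side 1 (new)  [load 12/16]
  10 → side 2 (new)  [load 10/16]
  5 → side 2  [load 15/16]
  4 → side 1  [load 16/16]
  4 → side 3 (new)  [load 4/16]
  2 → side 3  [load 6/16]
3 tape sides opened.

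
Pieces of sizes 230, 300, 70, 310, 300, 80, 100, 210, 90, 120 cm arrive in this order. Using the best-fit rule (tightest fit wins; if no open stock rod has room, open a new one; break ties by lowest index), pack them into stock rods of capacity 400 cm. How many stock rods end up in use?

5

  230 → stock rod 1 (new)  [load 230/400]
  300 → stock rod 2 (new)  [load 300/400]
  70 → stock rod 2  [load 370/400]
  310 → stock rod 3 (new)  [load 310/400]
  300 → stock rod 4 (new)  [load 300/400]
  80 → stock rod 3  [load 390/400]
  100 → stock rod 4  [load 400/400]
  210 → stock rod 5 (new)  [load 210/400]
  90 → stock rod 1  [load 320/400]
  120 → stock rod 5  [load 330/400]
5 stock rods opened.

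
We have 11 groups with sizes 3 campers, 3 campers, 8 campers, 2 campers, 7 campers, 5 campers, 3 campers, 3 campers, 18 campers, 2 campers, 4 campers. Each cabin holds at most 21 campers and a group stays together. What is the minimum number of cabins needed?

3

Total = 18 + 8 + 7 + 5 + 4 + 3 + 3 + 3 + 3 + 2 + 2 = 58 campers.
Lower bound: ⌈58/21⌉ = 3 cabins.
A packing using 3 cabins:
  cabin 1: 18 + 3 = 21
  cabin 2: 8 + 7 + 5 = 20
  cabin 3: 4 + 3 + 3 + 3 + 2 + 2 = 17
This matches the lower bound, so 3 is optimal.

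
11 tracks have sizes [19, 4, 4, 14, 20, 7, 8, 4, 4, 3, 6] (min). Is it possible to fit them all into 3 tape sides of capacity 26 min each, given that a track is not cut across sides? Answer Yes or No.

Total = 93 min; ⌈93/26⌉ = 4.
At least 4 tape sides are required, but only 3 are allowed.

No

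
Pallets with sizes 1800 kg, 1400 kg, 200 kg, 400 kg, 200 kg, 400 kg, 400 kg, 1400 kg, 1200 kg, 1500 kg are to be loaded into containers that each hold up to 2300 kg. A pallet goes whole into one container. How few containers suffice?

Total = 1800 + 1500 + 1400 + 1400 + 1200 + 400 + 400 + 400 + 200 + 200 = 8900 kg.
Lower bound: ⌈8900/2300⌉ = 4 containers.
Also, 5 pallets each exceed 1150 kg, and no two of those can share a container, so at least 5 containers are needed.
A packing using 5 containers:
  container 1: 1800 + 400 = 2200
  container 2: 1500 + 400 + 400 = 2300
  container 3: 1400 + 200 + 200 = 1800
  container 4: 1400 = 1400
  container 5: 1200 = 1200
This matches the lower bound, so 5 is optimal.

5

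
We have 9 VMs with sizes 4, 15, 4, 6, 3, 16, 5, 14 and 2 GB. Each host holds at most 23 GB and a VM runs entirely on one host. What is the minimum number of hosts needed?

3

Total = 16 + 15 + 14 + 6 + 5 + 4 + 4 + 3 + 2 = 69 GB.
Lower bound: ⌈69/23⌉ = 3 hosts.
A packing using 3 hosts:
  host 1: 16 + 4 + 3 = 23
  host 2: 15 + 6 + 2 = 23
  host 3: 14 + 5 + 4 = 23
This matches the lower bound, so 3 is optimal.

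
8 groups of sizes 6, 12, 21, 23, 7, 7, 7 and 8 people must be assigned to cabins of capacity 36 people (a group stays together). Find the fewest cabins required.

Total = 23 + 21 + 12 + 8 + 7 + 7 + 7 + 6 = 91 people.
Lower bound: ⌈91/36⌉ = 3 cabins.
A packing using 3 cabins:
  cabin 1: 23 + 12 = 35
  cabin 2: 21 + 8 + 7 = 36
  cabin 3: 7 + 7 + 6 = 20
This matches the lower bound, so 3 is optimal.

3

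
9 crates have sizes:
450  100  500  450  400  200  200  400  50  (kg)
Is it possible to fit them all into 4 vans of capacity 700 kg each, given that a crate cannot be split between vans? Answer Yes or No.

No

Total = 2750 kg; ⌈2750/700⌉ = 4.
5 crates each exceed half the capacity and cannot share a van, forcing at least 5 vans.
At least 5 vans are required, but only 4 are allowed.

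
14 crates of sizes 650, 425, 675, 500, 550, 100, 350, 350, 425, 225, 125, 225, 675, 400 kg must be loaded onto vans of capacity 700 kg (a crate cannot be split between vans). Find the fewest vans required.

Total = 675 + 675 + 650 + 550 + 500 + 425 + 425 + 400 + 350 + 350 + 225 + 225 + 125 + 100 = 5675 kg.
Lower bound: ⌈5675/700⌉ = 9 vans.
A packing using 9 vans:
  van 1: 675 = 675
  van 2: 675 = 675
  van 3: 650 = 650
  van 4: 550 + 125 = 675
  van 5: 500 + 100 = 600
  van 6: 425 + 225 = 650
  van 7: 425 + 225 = 650
  van 8: 400 = 400
  van 9: 350 + 350 = 700
This matches the lower bound, so 9 is optimal.

9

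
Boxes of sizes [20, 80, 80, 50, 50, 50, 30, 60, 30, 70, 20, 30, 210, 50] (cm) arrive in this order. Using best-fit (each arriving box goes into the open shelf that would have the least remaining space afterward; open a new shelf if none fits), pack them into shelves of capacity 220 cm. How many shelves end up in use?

4

  20 → shelf 1 (new)  [load 20/220]
  80 → shelf 1  [load 100/220]
  80 → shelf 1  [load 180/220]
  50 → shelf 2 (new)  [load 50/220]
  50 → shelf 2  [load 100/220]
  50 → shelf 2  [load 150/220]
  30 → shelf 1  [load 210/220]
  60 → shelf 2  [load 210/220]
  30 → shelf 3 (new)  [load 30/220]
  70 → shelf 3  [load 100/220]
  20 → shelf 3  [load 120/220]
  30 → shelf 3  [load 150/220]
  210 → shelf 4 (new)  [load 210/220]
  50 → shelf 3  [load 200/220]
4 shelves opened.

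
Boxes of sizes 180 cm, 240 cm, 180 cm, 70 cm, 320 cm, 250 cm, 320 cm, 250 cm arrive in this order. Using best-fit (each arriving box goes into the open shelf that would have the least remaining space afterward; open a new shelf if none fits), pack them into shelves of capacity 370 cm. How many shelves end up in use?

6

  180 → shelf 1 (new)  [load 180/370]
  240 → shelf 2 (new)  [load 240/370]
  180 → shelf 1  [load 360/370]
  70 → shelf 2  [load 310/370]
  320 → shelf 3 (new)  [load 320/370]
  250 → shelf 4 (new)  [load 250/370]
  320 → shelf 5 (new)  [load 320/370]
  250 → shelf 6 (new)  [load 250/370]
6 shelves opened.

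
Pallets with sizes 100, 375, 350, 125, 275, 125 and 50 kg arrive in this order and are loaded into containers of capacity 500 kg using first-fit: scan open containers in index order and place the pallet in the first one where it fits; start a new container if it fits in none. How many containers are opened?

3

  100 → container 1 (new)  [load 100/500]
  375 → container 1  [load 475/500]
  350 → container 2 (new)  [load 350/500]
  125 → container 2  [load 475/500]
  275 → container 3 (new)  [load 275/500]
  125 → container 3  [load 400/500]
  50 → container 3  [load 450/500]
3 containers opened.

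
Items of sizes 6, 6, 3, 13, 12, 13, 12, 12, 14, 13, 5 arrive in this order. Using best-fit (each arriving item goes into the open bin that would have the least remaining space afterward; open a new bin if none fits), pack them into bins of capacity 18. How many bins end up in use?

8

  6 → bin 1 (new)  [load 6/18]
  6 → bin 1  [load 12/18]
  3 → bin 1  [load 15/18]
  13 → bin 2 (new)  [load 13/18]
  12 → bin 3 (new)  [load 12/18]
  13 → bin 4 (new)  [load 13/18]
  12 → bin 5 (new)  [load 12/18]
  12 → bin 6 (new)  [load 12/18]
  14 → bin 7 (new)  [load 14/18]
  13 → bin 8 (new)  [load 13/18]
  5 → bin 2  [load 18/18]
8 bins opened.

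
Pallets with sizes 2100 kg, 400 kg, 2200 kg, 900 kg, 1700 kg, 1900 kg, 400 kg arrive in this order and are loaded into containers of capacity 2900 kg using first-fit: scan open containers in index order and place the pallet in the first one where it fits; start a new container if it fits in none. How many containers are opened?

  2100 → container 1 (new)  [load 2100/2900]
  400 → container 1  [load 2500/2900]
  2200 → container 2 (new)  [load 2200/2900]
  900 → container 3 (new)  [load 900/2900]
  1700 → container 3  [load 2600/2900]
  1900 → container 4 (new)  [load 1900/2900]
  400 → container 1  [load 2900/2900]
4 containers opened.

4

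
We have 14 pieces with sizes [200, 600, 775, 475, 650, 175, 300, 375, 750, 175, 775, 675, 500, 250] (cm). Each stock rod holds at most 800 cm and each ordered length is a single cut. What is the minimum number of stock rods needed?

Total = 775 + 775 + 750 + 675 + 650 + 600 + 500 + 475 + 375 + 300 + 250 + 200 + 175 + 175 = 6675 cm.
Lower bound: ⌈6675/800⌉ = 9 stock rods.
A packing using 9 stock rods:
  stock rod 1: 775 = 775
  stock rod 2: 775 = 775
  stock rod 3: 750 = 750
  stock rod 4: 675 = 675
  stock rod 5: 650 = 650
  stock rod 6: 600 + 200 = 800
  stock rod 7: 500 + 300 = 800
  stock rod 8: 475 + 250 = 725
  stock rod 9: 375 + 175 + 175 = 725
This matches the lower bound, so 9 is optimal.

9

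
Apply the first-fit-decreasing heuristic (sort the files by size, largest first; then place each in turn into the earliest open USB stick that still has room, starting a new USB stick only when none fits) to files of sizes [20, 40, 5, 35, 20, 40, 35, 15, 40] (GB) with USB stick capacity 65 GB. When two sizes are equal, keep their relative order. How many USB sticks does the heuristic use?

Sorted descending: 40, 40, 40, 35, 35, 20, 20, 15, 5.
  40 → USB stick 1 (new)  [load 40/65]
  40 → USB stick 2 (new)  [load 40/65]
  40 → USB stick 3 (new)  [load 40/65]
  35 → USB stick 4 (new)  [load 35/65]
  35 → USB stick 5 (new)  [load 35/65]
  20 → USB stick 1  [load 60/65]
  20 → USB stick 2  [load 60/65]
  15 → USB stick 3  [load 55/65]
  5 → USB stick 1  [load 65/65]
5 USB sticks opened.

5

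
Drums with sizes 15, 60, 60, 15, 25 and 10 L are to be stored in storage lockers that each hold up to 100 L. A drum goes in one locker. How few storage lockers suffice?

Total = 60 + 60 + 25 + 15 + 15 + 10 = 185 L.
Lower bound: ⌈185/100⌉ = 2 storage lockers.
A packing using 2 storage lockers:
  locker 1: 60 + 25 + 15 = 100
  locker 2: 60 + 15 + 10 = 85
This matches the lower bound, so 2 is optimal.

2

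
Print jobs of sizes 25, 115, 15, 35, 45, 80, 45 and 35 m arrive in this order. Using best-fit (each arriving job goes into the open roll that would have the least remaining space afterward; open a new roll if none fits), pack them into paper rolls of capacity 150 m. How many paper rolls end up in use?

  25 → roll 1 (new)  [load 25/150]
  115 → roll 1  [load 140/150]
  15 → roll 2 (new)  [load 15/150]
  35 → roll 2  [load 50/150]
  45 → roll 2  [load 95/150]
  80 → roll 3 (new)  [load 80/150]
  45 → roll 2  [load 140/150]
  35 → roll 3  [load 115/150]
3 paper rolls opened.

3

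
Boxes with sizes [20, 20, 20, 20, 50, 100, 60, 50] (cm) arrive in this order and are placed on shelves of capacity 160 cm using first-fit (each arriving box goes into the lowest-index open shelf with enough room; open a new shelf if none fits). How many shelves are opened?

3

  20 → shelf 1 (new)  [load 20/160]
  20 → shelf 1  [load 40/160]
  20 → shelf 1  [load 60/160]
  20 → shelf 1  [load 80/160]
  50 → shelf 1  [load 130/160]
  100 → shelf 2 (new)  [load 100/160]
  60 → shelf 2  [load 160/160]
  50 → shelf 3 (new)  [load 50/160]
3 shelves opened.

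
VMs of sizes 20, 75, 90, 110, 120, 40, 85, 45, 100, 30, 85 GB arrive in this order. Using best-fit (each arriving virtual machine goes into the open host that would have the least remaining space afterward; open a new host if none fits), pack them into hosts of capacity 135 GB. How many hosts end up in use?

7

  20 → host 1 (new)  [load 20/135]
  75 → host 1  [load 95/135]
  90 → host 2 (new)  [load 90/135]
  110 → host 3 (new)  [load 110/135]
  120 → host 4 (new)  [load 120/135]
  40 → host 1  [load 135/135]
  85 → host 5 (new)  [load 85/135]
  45 → host 2  [load 135/135]
  100 → host 6 (new)  [load 100/135]
  30 → host 6  [load 130/135]
  85 → host 7 (new)  [load 85/135]
7 hosts opened.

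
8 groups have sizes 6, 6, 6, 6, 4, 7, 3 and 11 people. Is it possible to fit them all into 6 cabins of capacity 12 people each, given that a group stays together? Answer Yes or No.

A valid assignment using 5 cabins:
  cabin 1: 11 = 11
  cabin 2: 7 + 4 = 11
  cabin 3: 6 + 6 = 12
  cabin 4: 6 + 6 = 12
  cabin 5: 3 = 3
That uses only 5 ≤ 6, so 6 cabins are enough.

Yes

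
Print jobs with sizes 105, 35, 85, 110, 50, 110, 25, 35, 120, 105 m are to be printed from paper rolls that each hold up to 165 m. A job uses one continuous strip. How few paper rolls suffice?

6

Total = 120 + 110 + 110 + 105 + 105 + 85 + 50 + 35 + 35 + 25 = 780 m.
Lower bound: ⌈780/165⌉ = 5 paper rolls.
Also, 6 print jobs each exceed 165/2 m, and no two of those can share a roll, so at least 6 paper rolls are needed.
A packing using 6 paper rolls:
  roll 1: 120 + 35 = 155
  roll 2: 110 + 50 = 160
  roll 3: 110 + 35 = 145
  roll 4: 105 + 25 = 130
  roll 5: 105 = 105
  roll 6: 85 = 85
This matches the lower bound, so 6 is optimal.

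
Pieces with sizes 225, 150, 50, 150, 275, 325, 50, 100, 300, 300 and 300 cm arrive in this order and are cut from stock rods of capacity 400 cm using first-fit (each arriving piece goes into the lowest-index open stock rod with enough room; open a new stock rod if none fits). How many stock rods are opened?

7

  225 → stock rod 1 (new)  [load 225/400]
  150 → stock rod 1  [load 375/400]
  50 → stock rod 2 (new)  [load 50/400]
  150 → stock rod 2  [load 200/400]
  275 → stock rod 3 (new)  [load 275/400]
  325 → stock rod 4 (new)  [load 325/400]
  50 → stock rod 2  [load 250/400]
  100 → stock rod 2  [load 350/400]
  300 → stock rod 5 (new)  [load 300/400]
  300 → stock rod 6 (new)  [load 300/400]
  300 → stock rod 7 (new)  [load 300/400]
7 stock rods opened.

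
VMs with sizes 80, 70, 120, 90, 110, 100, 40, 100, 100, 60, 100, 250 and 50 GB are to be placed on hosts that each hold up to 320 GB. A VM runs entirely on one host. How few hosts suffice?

Total = 250 + 120 + 110 + 100 + 100 + 100 + 100 + 90 + 80 + 70 + 60 + 50 + 40 = 1270 GB.
Lower bound: ⌈1270/320⌉ = 4 hosts.
A packing using 4 hosts:
  host 1: 250 + 70 = 320
  host 2: 120 + 110 + 90 = 320
  host 3: 100 + 100 + 80 + 40 = 320
  host 4: 100 + 100 + 60 + 50 = 310
This matches the lower bound, so 4 is optimal.

4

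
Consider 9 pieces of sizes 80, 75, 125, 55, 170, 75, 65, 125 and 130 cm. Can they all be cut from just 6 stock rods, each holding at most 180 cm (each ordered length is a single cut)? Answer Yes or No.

Yes

A valid assignment using 6 stock rods:
  stock rod 1: 170 = 170
  stock rod 2: 130 = 130
  stock rod 3: 125 + 55 = 180
  stock rod 4: 125 = 125
  stock rod 5: 80 + 75 = 155
  stock rod 6: 75 + 65 = 140
Every load is within 180 cm, so 6 stock rods suffice.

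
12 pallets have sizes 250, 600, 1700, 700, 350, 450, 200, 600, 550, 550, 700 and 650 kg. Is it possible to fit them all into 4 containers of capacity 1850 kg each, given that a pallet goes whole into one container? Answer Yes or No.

No

Total = 7300 kg; ⌈7300/1850⌉ = 4.
The bound of 4 does not rule out 4, but exhaustive search shows no assignment into 4 containers of capacity 1850 kg exists — the minimum is 5.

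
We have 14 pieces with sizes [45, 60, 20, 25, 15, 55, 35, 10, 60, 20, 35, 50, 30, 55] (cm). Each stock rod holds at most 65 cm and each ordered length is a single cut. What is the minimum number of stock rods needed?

9

Total = 60 + 60 + 55 + 55 + 50 + 45 + 35 + 35 + 30 + 25 + 20 + 20 + 15 + 10 = 515 cm.
Lower bound: ⌈515/65⌉ = 8 stock rods.
A packing using 9 stock rods:
  stock rod 1: 60 = 60
  stock rod 2: 60 = 60
  stock rod 3: 55 + 10 = 65
  stock rod 4: 55 = 55
  stock rod 5: 50 + 15 = 65
  stock rod 6: 45 + 20 = 65
  stock rod 7: 35 + 30 = 65
  stock rod 8: 35 + 25 = 60
  stock rod 9: 20 = 20
No arrangement into 8 stock rods stays within capacity, so 9 is optimal.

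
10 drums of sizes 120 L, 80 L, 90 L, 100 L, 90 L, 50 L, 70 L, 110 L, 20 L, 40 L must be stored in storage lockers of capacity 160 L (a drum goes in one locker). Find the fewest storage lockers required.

Total = 120 + 110 + 100 + 90 + 90 + 80 + 70 + 50 + 40 + 20 = 770 L.
Lower bound: ⌈770/160⌉ = 5 storage lockers.
A packing using 6 storage lockers:
  locker 1: 120 + 40 = 160
  locker 2: 110 + 50 = 160
  locker 3: 100 + 20 = 120
  locker 4: 90 + 70 = 160
  locker 5: 90 = 90
  locker 6: 80 = 80
No arrangement into 5 storage lockers stays within capacity, so 6 is optimal.

6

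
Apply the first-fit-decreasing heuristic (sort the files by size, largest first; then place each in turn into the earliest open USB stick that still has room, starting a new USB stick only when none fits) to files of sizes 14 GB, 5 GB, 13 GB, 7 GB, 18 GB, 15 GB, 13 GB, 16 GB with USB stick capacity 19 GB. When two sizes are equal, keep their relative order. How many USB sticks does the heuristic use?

Sorted descending: 18, 16, 15, 14, 13, 13, 7, 5.
  18 → USB stick 1 (new)  [load 18/19]
  16 → USB stick 2 (new)  [load 16/19]
  15 → USB stick 3 (new)  [load 15/19]
  14 → USB stick 4 (new)  [load 14/19]
  13 → USB stick 5 (new)  [load 13/19]
  13 → USB stick 6 (new)  [load 13/19]
  7 → USB stick 7 (new)  [load 7/19]
  5 → USB stick 4  [load 19/19]
7 USB sticks opened.

7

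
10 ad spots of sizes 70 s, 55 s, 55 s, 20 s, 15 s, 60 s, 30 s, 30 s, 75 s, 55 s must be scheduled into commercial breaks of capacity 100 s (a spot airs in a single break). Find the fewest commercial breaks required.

Total = 75 + 70 + 60 + 55 + 55 + 55 + 30 + 30 + 20 + 15 = 465 s.
Lower bound: ⌈465/100⌉ = 5 commercial breaks.
Also, 6 ad spots each exceed 50 s, and no two of those can share a break, so at least 6 commercial breaks are needed.
A packing using 6 commercial breaks:
  break 1: 75 + 20 = 95
  break 2: 70 + 30 = 100
  break 3: 60 + 30 = 90
  break 4: 55 + 15 = 70
  break 5: 55 = 55
  break 6: 55 = 55
This matches the lower bound, so 6 is optimal.

6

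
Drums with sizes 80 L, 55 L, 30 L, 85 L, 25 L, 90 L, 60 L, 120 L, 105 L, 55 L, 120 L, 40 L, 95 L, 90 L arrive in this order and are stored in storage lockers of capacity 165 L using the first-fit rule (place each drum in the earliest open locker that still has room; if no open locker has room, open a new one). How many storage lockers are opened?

8

  80 → locker 1 (new)  [load 80/165]
  55 → locker 1  [load 135/165]
  30 → locker 1  [load 165/165]
  85 → locker 2 (new)  [load 85/165]
  25 → locker 2  [load 110/165]
  90 → locker 3 (new)  [load 90/165]
  60 → locker 3  [load 150/165]
  120 → locker 4 (new)  [load 120/165]
  105 → locker 5 (new)  [load 105/165]
  55 → locker 2  [load 165/165]
  120 → locker 6 (new)  [load 120/165]
  40 → locker 4  [load 160/165]
  95 → locker 7 (new)  [load 95/165]
  90 → locker 8 (new)  [load 90/165]
8 storage lockers opened.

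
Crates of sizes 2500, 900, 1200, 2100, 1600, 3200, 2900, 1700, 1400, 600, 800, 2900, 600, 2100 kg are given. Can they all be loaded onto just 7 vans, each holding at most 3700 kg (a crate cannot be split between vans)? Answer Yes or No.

A valid assignment using 7 vans:
  van 1: 3200 = 3200
  van 2: 2900 + 800 = 3700
  van 3: 2900 + 600 = 3500
  van 4: 2500 + 1200 = 3700
  van 5: 2100 + 1600 = 3700
  van 6: 2100 + 1400 = 3500
  van 7: 1700 + 900 + 600 = 3200
Every load is within 3700 kg, so 7 vans suffice.

Yes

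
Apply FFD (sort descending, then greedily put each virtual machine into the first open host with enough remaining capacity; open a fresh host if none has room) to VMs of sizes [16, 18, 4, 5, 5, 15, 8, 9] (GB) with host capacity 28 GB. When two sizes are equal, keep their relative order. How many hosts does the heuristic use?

Sorted descending: 18, 16, 15, 9, 8, 5, 5, 4.
  18 → host 1 (new)  [load 18/28]
  16 → host 2 (new)  [load 16/28]
  15 → host 3 (new)  [load 15/28]
  9 → host 1  [load 27/28]
  8 → host 2  [load 24/28]
  5 → host 3  [load 20/28]
  5 → host 3  [load 25/28]
  4 → host 2  [load 28/28]
3 hosts opened.

3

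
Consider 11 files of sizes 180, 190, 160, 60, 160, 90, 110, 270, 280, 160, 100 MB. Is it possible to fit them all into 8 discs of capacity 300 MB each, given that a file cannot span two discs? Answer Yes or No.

Yes

A valid assignment using 7 discs:
  disc 1: 280 = 280
  disc 2: 270 = 270
  disc 3: 190 + 110 = 300
  disc 4: 180 + 100 = 280
  disc 5: 160 + 90 = 250
  disc 6: 160 + 60 = 220
  disc 7: 160 = 160
That uses only 7 ≤ 8, so 8 discs are enough.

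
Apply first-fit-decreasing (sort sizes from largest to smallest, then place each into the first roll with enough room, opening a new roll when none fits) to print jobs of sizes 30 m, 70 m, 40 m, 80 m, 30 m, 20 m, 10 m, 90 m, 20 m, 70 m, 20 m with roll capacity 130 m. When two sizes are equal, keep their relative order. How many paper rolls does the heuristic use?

4

Sorted descending: 90, 80, 70, 70, 40, 30, 30, 20, 20, 20, 10.
  90 → roll 1 (new)  [load 90/130]
  80 → roll 2 (new)  [load 80/130]
  70 → roll 3 (new)  [load 70/130]
  70 → roll 4 (new)  [load 70/130]
  40 → roll 1  [load 130/130]
  30 → roll 2  [load 110/130]
  30 → roll 3  [load 100/130]
  20 → roll 2  [load 130/130]
  20 → roll 3  [load 120/130]
  20 → roll 4  [load 90/130]
  10 → roll 3  [load 130/130]
4 paper rolls opened.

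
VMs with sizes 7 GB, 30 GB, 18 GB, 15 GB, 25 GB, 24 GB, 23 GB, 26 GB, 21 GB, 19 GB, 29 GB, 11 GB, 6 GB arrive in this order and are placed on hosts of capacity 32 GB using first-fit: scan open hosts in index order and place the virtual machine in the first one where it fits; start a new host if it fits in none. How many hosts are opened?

10

  7 → host 1 (new)  [load 7/32]
  30 → host 2 (new)  [load 30/32]
  18 → host 1  [load 25/32]
  15 → host 3 (new)  [load 15/32]
  25 → host 4 (new)  [load 25/32]
  24 → host 5 (new)  [load 24/32]
  23 → host 6 (new)  [load 23/32]
  26 → host 7 (new)  [load 26/32]
  21 → host 8 (new)  [load 21/32]
  19 → host 9 (new)  [load 19/32]
  29 → host 10 (new)  [load 29/32]
  11 → host 3  [load 26/32]
  6 → host 1  [load 31/32]
10 hosts opened.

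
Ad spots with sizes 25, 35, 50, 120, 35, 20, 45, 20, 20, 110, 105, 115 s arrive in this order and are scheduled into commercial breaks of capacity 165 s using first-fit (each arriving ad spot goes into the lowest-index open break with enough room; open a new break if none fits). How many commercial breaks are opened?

  25 → break 1 (new)  [load 25/165]
  35 → break 1  [load 60/165]
  50 → break 1  [load 110/165]
  120 → break 2 (new)  [load 120/165]
  35 → break 1  [load 145/165]
  20 → break 1  [load 165/165]
  45 → break 2  [load 165/165]
  20 → break 3 (new)  [load 20/165]
  20 → break 3  [load 40/165]
  110 → break 3  [load 150/165]
  105 → break 4 (new)  [load 105/165]
  115 → break 5 (new)  [load 115/165]
5 commercial breaks opened.

5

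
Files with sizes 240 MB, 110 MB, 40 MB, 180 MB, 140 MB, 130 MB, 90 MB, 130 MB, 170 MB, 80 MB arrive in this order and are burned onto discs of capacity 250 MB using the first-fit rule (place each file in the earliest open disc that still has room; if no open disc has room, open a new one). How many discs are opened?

7

  240 → disc 1 (new)  [load 240/250]
  110 → disc 2 (new)  [load 110/250]
  40 → disc 2  [load 150/250]
  180 → disc 3 (new)  [load 180/250]
  140 → disc 4 (new)  [load 140/250]
  130 → disc 5 (new)  [load 130/250]
  90 → disc 2  [load 240/250]
  130 → disc 6 (new)  [load 130/250]
  170 → disc 7 (new)  [load 170/250]
  80 → disc 4  [load 220/250]
7 discs opened.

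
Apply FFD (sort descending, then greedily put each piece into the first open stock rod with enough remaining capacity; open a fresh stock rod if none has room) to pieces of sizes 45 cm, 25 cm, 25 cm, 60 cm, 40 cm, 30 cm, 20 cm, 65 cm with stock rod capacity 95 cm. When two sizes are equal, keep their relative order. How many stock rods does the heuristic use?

Sorted descending: 65, 60, 45, 40, 30, 25, 25, 20.
  65 → stock rod 1 (new)  [load 65/95]
  60 → stock rod 2 (new)  [load 60/95]
  45 → stock rod 3 (new)  [load 45/95]
  40 → stock rod 3  [load 85/95]
  30 → stock rod 1  [load 95/95]
  25 → stock rod 2  [load 85/95]
  25 → stock rod 4 (new)  [load 25/95]
  20 → stock rod 4  [load 45/95]
4 stock rods opened.

4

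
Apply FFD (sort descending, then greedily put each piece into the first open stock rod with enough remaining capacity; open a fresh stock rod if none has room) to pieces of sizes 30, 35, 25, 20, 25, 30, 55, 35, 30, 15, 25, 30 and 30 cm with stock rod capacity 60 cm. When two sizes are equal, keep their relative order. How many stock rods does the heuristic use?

7

Sorted descending: 55, 35, 35, 30, 30, 30, 30, 30, 25, 25, 25, 20, 15.
  55 → stock rod 1 (new)  [load 55/60]
  35 → stock rod 2 (new)  [load 35/60]
  35 → stock rod 3 (new)  [load 35/60]
  30 → stock rod 4 (new)  [load 30/60]
  30 → stock rod 4  [load 60/60]
  30 → stock rod 5 (new)  [load 30/60]
  30 → stock rod 5  [load 60/60]
  30 → stock rod 6 (new)  [load 30/60]
  25 → stock rod 2  [load 60/60]
  25 → stock rod 3  [load 60/60]
  25 → stock rod 6  [load 55/60]
  20 → stock rod 7 (new)  [load 20/60]
  15 → stock rod 7  [load 35/60]
7 stock rods opened.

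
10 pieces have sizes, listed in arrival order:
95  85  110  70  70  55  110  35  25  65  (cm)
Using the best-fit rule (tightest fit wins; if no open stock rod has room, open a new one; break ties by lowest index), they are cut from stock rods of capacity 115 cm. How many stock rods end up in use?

  95 → stock rod 1 (new)  [load 95/115]
  85 → stock rod 2 (new)  [load 85/115]
  110 → stock rod 3 (new)  [load 110/115]
  70 → stock rod 4 (new)  [load 70/115]
  70 → stock rod 5 (new)  [load 70/115]
  55 → stock rod 6 (new)  [load 55/115]
  110 → stock rod 7 (new)  [load 110/115]
  35 → stock rod 4  [load 105/115]
  25 → stock rod 2  [load 110/115]
  65 → stock rod 8 (new)  [load 65/115]
8 stock rods opened.

8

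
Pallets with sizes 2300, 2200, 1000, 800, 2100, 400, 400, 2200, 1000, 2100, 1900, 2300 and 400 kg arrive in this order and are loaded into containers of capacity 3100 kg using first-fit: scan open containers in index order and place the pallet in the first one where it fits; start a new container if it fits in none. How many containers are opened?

  2300 → container 1 (new)  [load 2300/3100]
  2200 → container 2 (new)  [load 2200/3100]
  1000 → container 3 (new)  [load 1000/3100]
  800 → container 1  [load 3100/3100]
  2100 → container 3  [load 3100/3100]
  400 → container 2  [load 2600/3100]
  400 → container 2  [load 3000/3100]
  2200 → container 4 (new)  [load 2200/3100]
  1000 → container 5 (new)  [load 1000/3100]
  2100 → container 5  [load 3100/3100]
  1900 → container 6 (new)  [load 1900/3100]
  2300 → container 7 (new)  [load 2300/3100]
  400 → container 4  [load 2600/3100]
7 containers opened.

7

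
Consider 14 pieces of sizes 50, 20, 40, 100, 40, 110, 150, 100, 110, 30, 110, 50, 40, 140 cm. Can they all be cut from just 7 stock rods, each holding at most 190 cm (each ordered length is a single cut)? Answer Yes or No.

Yes

A valid assignment using 7 stock rods:
  stock rod 1: 150 + 40 = 190
  stock rod 2: 140 + 50 = 190
  stock rod 3: 110 + 50 + 30 = 190
  stock rod 4: 110 + 40 + 40 = 190
  stock rod 5: 110 + 20 = 130
  stock rod 6: 100 = 100
  stock rod 7: 100 = 100
Every load is within 190 cm, so 7 stock rods suffice.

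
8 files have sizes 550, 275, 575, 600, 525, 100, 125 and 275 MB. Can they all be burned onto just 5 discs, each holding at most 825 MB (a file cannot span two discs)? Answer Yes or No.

Yes

A valid assignment using 4 discs:
  disc 1: 600 + 125 + 100 = 825
  disc 2: 575 = 575
  disc 3: 550 + 275 = 825
  disc 4: 525 + 275 = 800
That uses only 4 ≤ 5, so 5 discs are enough.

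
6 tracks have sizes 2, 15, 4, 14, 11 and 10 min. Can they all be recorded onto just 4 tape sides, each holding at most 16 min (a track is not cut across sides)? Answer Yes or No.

Yes

A valid assignment using 4 tape sides:
  side 1: 15 = 15
  side 2: 14 + 2 = 16
  side 3: 11 + 4 = 15
  side 4: 10 = 10
Every load is within 16 min, so 4 tape sides suffice.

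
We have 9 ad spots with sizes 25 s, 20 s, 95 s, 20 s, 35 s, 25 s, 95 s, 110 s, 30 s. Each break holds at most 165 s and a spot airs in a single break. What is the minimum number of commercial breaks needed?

3

Total = 110 + 95 + 95 + 35 + 30 + 25 + 25 + 20 + 20 = 455 s.
Lower bound: ⌈455/165⌉ = 3 commercial breaks.
A packing using 3 commercial breaks:
  break 1: 110 + 35 + 20 = 165
  break 2: 95 + 30 + 25 = 150
  break 3: 95 + 25 + 20 = 140
This matches the lower bound, so 3 is optimal.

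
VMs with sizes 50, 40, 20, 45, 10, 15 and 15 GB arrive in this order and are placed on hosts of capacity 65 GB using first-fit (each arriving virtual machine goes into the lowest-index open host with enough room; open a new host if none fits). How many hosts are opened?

4

  50 → host 1 (new)  [load 50/65]
  40 → host 2 (new)  [load 40/65]
  20 → host 2  [load 60/65]
  45 → host 3 (new)  [load 45/65]
  10 → host 1  [load 60/65]
  15 → host 3  [load 60/65]
  15 → host 4 (new)  [load 15/65]
4 hosts opened.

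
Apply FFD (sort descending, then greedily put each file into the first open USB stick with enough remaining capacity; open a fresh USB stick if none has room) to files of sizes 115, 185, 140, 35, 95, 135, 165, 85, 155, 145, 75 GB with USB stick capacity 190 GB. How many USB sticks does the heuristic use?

Sorted descending: 185, 165, 155, 145, 140, 135, 115, 95, 85, 75, 35.
  185 → USB stick 1 (new)  [load 185/190]
  165 → USB stick 2 (new)  [load 165/190]
  155 → USB stick 3 (new)  [load 155/190]
  145 → USB stick 4 (new)  [load 145/190]
  140 → USB stick 5 (new)  [load 140/190]
  135 → USB stick 6 (new)  [load 135/190]
  115 → USB stick 7 (new)  [load 115/190]
  95 → USB stick 8 (new)  [load 95/190]
  85 → USB stick 8  [load 180/190]
  75 → USB stick 7  [load 190/190]
  35 → USB stick 3  [load 190/190]
8 USB sticks opened.

8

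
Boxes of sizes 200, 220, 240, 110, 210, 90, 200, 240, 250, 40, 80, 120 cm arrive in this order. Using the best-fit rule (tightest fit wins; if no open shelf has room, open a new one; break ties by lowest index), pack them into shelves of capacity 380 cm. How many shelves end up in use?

  200 → shelf 1 (new)  [load 200/380]
  220 → shelf 2 (new)  [load 220/380]
  240 → shelf 3 (new)  [load 240/380]
  110 → shelf 3  [load 350/380]
  210 → shelf 4 (new)  [load 210/380]
  90 → shelf 2  [load 310/380]
  200 → shelf 5 (new)  [load 200/380]
  240 → shelf 6 (new)  [load 240/380]
  250 → shelf 7 (new)  [load 250/380]
  40 → shelf 2  [load 350/380]
  80 → shelf 7  [load 330/380]
  120 → shelf 6  [load 360/380]
7 shelves opened.

7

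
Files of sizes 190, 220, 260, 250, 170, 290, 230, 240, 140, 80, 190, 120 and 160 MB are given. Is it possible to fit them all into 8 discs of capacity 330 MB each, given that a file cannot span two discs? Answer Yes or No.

No

Total = 2540 MB; ⌈2540/330⌉ = 8.
9 files each exceed half the capacity and cannot share a disc, forcing at least 9 discs.
At least 9 discs are required, but only 8 are allowed.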